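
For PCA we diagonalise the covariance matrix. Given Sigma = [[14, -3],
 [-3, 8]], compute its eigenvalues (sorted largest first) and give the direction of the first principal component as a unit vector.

Step 1 — characteristic polynomial of 2×2 Sigma:
  det(Sigma - λI) = λ² - trace · λ + det = 0.
  trace = 14 + 8 = 22, det = 14·8 - (-3)² = 103.
Step 2 — discriminant:
  Δ = trace² - 4·det = 484 - 412 = 72.
Step 3 — eigenvalues:
  λ = (trace ± √Δ)/2 = (22 ± 8.4853)/2,
  λ_1 = 15.2426,  λ_2 = 6.7574.

Step 4 — unit eigenvector for λ_1: solve (Sigma - λ_1 I)v = 0. First row:
  (14 - 15.2426)·v_x + (-3)·v_y = 0, i.e. (-1.2426)·v_x + (-3)·v_y = 0,
  so v ∝ (b, λ_1 - a) = (-3, 1.2426); multiply by -1 so the first entry is positive: u = (3, -1.2426).
  ||u|| = √((3)² + (-1.2426)²) = √(10.5442) ≈ 3.2472,
  v_1 = u/||u|| ≈ (0.9239, -0.3827) (||v_1|| = 1).

λ_1 = 15.2426,  λ_2 = 6.7574;  v_1 ≈ (0.9239, -0.3827)


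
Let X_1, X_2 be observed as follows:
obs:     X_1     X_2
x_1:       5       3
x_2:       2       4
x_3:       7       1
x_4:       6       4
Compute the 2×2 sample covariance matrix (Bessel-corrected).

Step 1 — column means:
  mean(X_1) = (5 + 2 + 7 + 6) / 4 = 20/4 = 5
  mean(X_2) = (3 + 4 + 1 + 4) / 4 = 12/4 = 3

Step 2 — sample covariance S[i,j] = (1/(n-1)) · Σ_k (x_{k,i} - mean_i) · (x_{k,j} - mean_j), with n-1 = 3.
  S[X_1,X_1] = ((0)·(0) + (-3)·(-3) + (2)·(2) + (1)·(1)) / 3 = 14/3 = 4.6667
  S[X_1,X_2] = ((0)·(0) + (-3)·(1) + (2)·(-2) + (1)·(1)) / 3 = -6/3 = -2
  S[X_2,X_2] = ((0)·(0) + (1)·(1) + (-2)·(-2) + (1)·(1)) / 3 = 6/3 = 2

S is symmetric (S[j,i] = S[i,j]). Assembling:

S = [[4.6667, -2],
 [-2, 2]]


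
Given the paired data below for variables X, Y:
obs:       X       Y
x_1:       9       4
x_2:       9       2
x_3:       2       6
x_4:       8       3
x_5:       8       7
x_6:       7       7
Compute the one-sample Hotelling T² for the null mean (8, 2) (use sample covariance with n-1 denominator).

Step 1 — sample mean vector:
  mean(X) = (9 + 9 + 2 + 8 + 8 + 7) / 6 = 43/6 = 7.1667
  mean(Y) = (4 + 2 + 6 + 3 + 7 + 7) / 6 = 29/6 = 4.8333
  x̄ = (7.1667, 4.8333),  deviation x̄ - mu_0 = (7.1667, 4.8333) - (8, 2) = (-0.8333, 2.8333).

Step 2 — sample covariance matrix, S[i,j] = (1/(n-1)) · Σ_k (x_{k,i} - mean_i) · (x_{k,j} - mean_j), divisor n-1 = 5:
  S[X,X] = ((1.8333)·(1.8333) + (1.8333)·(1.8333) + (-5.1667)·(-5.1667) + (0.8333)·(0.8333) + (0.8333)·(0.8333) + (-0.1667)·(-0.1667)) / 5 = 34.8333/5 = 6.9667
  S[X,Y] = ((1.8333)·(-0.8333) + (1.8333)·(-2.8333) + (-5.1667)·(1.1667) + (0.8333)·(-1.8333) + (0.8333)·(2.1667) + (-0.1667)·(2.1667)) / 5 = -12.8333/5 = -2.5667
  S[Y,Y] = ((-0.8333)·(-0.8333) + (-2.8333)·(-2.8333) + (1.1667)·(1.1667) + (-1.8333)·(-1.8333) + (2.1667)·(2.1667) + (2.1667)·(2.1667)) / 5 = 22.8333/5 = 4.5667
  S = [[6.9667, -2.5667],
 [-2.5667, 4.5667]].

Step 3 — invert S. det(S) = 6.9667·4.5667 - (-2.5667)² = 25.2267.
  S^{-1} = (1/det) · [[d, -b], [-b, a]] = [[0.181, 0.1017],
 [0.1017, 0.2762]].

Step 4 — quadratic form (x̄ - mu_0)^T · S^{-1} · (x̄ - mu_0):
  S^{-1} · (x̄ - mu_0) = (0.1374, 0.6977),
  (x̄ - mu_0)^T · [...] = (-0.8333)·(0.1374) + (2.8333)·(0.6977) = 1.8622.

Step 5 — scale by n: T² = 6 · 1.8622 = 11.1734.

T² ≈ 11.1734


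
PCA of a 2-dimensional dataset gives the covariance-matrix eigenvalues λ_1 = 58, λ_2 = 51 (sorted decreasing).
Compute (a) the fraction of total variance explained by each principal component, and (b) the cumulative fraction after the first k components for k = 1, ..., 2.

Step 1 — total variance = trace(Sigma) = Σ λ_i = 58 + 51 = 109.

Step 2 — fraction explained by component i = λ_i / Σ λ:
  PC1: 58/109 = 0.5321
  PC2: 51/109 = 0.4679

Step 3 — cumulative fraction after k components = (λ_1 + ... + λ_k) / Σ λ:
  k = 1: 58/109 = 0.5321
  k = 2: (58 + 51)/109 = 109/109 = 1

Summary (fraction, with percent):

explained: PC1 0.5321 (53.21%), PC2 0.4679 (46.79%);  cumulative: 0.5321, 1


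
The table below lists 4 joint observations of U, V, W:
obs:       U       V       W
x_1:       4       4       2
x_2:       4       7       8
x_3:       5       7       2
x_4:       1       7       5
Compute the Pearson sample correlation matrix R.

Step 1 — column means:
  mean(U) = (4 + 4 + 5 + 1) / 4 = 14/4 = 3.5
  mean(V) = (4 + 7 + 7 + 7) / 4 = 25/4 = 6.25
  mean(W) = (2 + 8 + 2 + 5) / 4 = 17/4 = 4.25

Step 2 — sample variances and covariances s[i,j] = (1/(n-1)) · Σ_k (x_{k,i} - mean_i) · (x_{k,j} - mean_j), with n-1 = 3:
  s[U,U] = ((0.5)·(0.5) + (0.5)·(0.5) + (1.5)·(1.5) + (-2.5)·(-2.5)) / 3 = 9/3 = 3
  s[U,V] = ((0.5)·(-2.25) + (0.5)·(0.75) + (1.5)·(0.75) + (-2.5)·(0.75)) / 3 = -1.5/3 = -0.5
  s[U,W] = ((0.5)·(-2.25) + (0.5)·(3.75) + (1.5)·(-2.25) + (-2.5)·(0.75)) / 3 = -4.5/3 = -1.5
  s[V,V] = ((-2.25)·(-2.25) + (0.75)·(0.75) + (0.75)·(0.75) + (0.75)·(0.75)) / 3 = 6.75/3 = 2.25
  s[V,W] = ((-2.25)·(-2.25) + (0.75)·(3.75) + (0.75)·(-2.25) + (0.75)·(0.75)) / 3 = 6.75/3 = 2.25
  s[W,W] = ((-2.25)·(-2.25) + (3.75)·(3.75) + (-2.25)·(-2.25) + (0.75)·(0.75)) / 3 = 24.75/3 = 8.25
  Sample standard deviations s_i = √(s[i,i]):
  s(U) = √(3) = 1.7321
  s(V) = √(2.25) = 1.5
  s(W) = √(8.25) = 2.8723

Step 3 — r_{ij} = s_{ij} / (s_i · s_j):
  r[U,U] = 1 (diagonal).
  r[U,V] = -0.5 / (1.7321 · 1.5) = -0.5 / 2.5981 = -0.1925
  r[U,W] = -1.5 / (1.7321 · 2.8723) = -1.5 / 4.9749 = -0.3015
  r[V,V] = 1 (diagonal).
  r[V,W] = 2.25 / (1.5 · 2.8723) = 2.25 / 4.3084 = 0.5222
  r[W,W] = 1 (diagonal).

R is symmetric with unit diagonal. Assembling:

R = [[1, -0.1925, -0.3015],
 [-0.1925, 1, 0.5222],
 [-0.3015, 0.5222, 1]]


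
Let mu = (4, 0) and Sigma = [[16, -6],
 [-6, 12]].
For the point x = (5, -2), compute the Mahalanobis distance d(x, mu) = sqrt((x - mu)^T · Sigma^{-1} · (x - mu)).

Step 1 — centre the observation: (x - mu) = (1, -2).

Step 2 — invert Sigma. det(Sigma) = 16·12 - (-6)² = 156.
  Sigma^{-1} = (1/det) · [[d, -b], [-b, a]] = [[0.0769, 0.0385],
 [0.0385, 0.1026]].

Step 3 — form the quadratic (x - mu)^T · Sigma^{-1} · (x - mu):
  Sigma^{-1} · (x - mu) = (0, -0.1667).
  (x - mu)^T · [Sigma^{-1} · (x - mu)] = (1)·(0) + (-2)·(-0.1667) = 0.3333.

Step 4 — take square root: d = √(0.3333) ≈ 0.5774.

d(x, mu) = √(0.3333) ≈ 0.5774


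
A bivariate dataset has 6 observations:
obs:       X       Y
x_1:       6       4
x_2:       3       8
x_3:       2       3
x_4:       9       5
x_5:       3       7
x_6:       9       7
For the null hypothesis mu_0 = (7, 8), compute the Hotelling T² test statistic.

Step 1 — sample mean vector:
  mean(X) = (6 + 3 + 2 + 9 + 3 + 9) / 6 = 32/6 = 5.3333
  mean(Y) = (4 + 8 + 3 + 5 + 7 + 7) / 6 = 34/6 = 5.6667
  x̄ = (5.3333, 5.6667),  deviation x̄ - mu_0 = (5.3333, 5.6667) - (7, 8) = (-1.6667, -2.3333).

Step 2 — sample covariance matrix, S[i,j] = (1/(n-1)) · Σ_k (x_{k,i} - mean_i) · (x_{k,j} - mean_j), divisor n-1 = 5:
  S[X,X] = ((0.6667)·(0.6667) + (-2.3333)·(-2.3333) + (-3.3333)·(-3.3333) + (3.6667)·(3.6667) + (-2.3333)·(-2.3333) + (3.6667)·(3.6667)) / 5 = 49.3333/5 = 9.8667
  S[X,Y] = ((0.6667)·(-1.6667) + (-2.3333)·(2.3333) + (-3.3333)·(-2.6667) + (3.6667)·(-0.6667) + (-2.3333)·(1.3333) + (3.6667)·(1.3333)) / 5 = 1.6667/5 = 0.3333
  S[Y,Y] = ((-1.6667)·(-1.6667) + (2.3333)·(2.3333) + (-2.6667)·(-2.6667) + (-0.6667)·(-0.6667) + (1.3333)·(1.3333) + (1.3333)·(1.3333)) / 5 = 19.3333/5 = 3.8667
  S = [[9.8667, 0.3333],
 [0.3333, 3.8667]].

Step 3 — invert S. det(S) = 9.8667·3.8667 - (0.3333)² = 38.04.
  S^{-1} = (1/det) · [[d, -b], [-b, a]] = [[0.1016, -0.0088],
 [-0.0088, 0.2594]].

Step 4 — quadratic form (x̄ - mu_0)^T · S^{-1} · (x̄ - mu_0):
  S^{-1} · (x̄ - mu_0) = (-0.149, -0.5906),
  (x̄ - mu_0)^T · [...] = (-1.6667)·(-0.149) + (-2.3333)·(-0.5906) = 1.6264.

Step 5 — scale by n: T² = 6 · 1.6264 = 9.7581.

T² ≈ 9.7581


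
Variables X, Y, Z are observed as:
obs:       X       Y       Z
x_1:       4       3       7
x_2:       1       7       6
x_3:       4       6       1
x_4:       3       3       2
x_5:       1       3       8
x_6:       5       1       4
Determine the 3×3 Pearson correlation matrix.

Step 1 — column means:
  mean(X) = (4 + 1 + 4 + 3 + 1 + 5) / 6 = 18/6 = 3
  mean(Y) = (3 + 7 + 6 + 3 + 3 + 1) / 6 = 23/6 = 3.8333
  mean(Z) = (7 + 6 + 1 + 2 + 8 + 4) / 6 = 28/6 = 4.6667

Step 2 — sample variances and covariances s[i,j] = (1/(n-1)) · Σ_k (x_{k,i} - mean_i) · (x_{k,j} - mean_j), with n-1 = 5:
  s[X,X] = ((1)·(1) + (-2)·(-2) + (1)·(1) + (0)·(0) + (-2)·(-2) + (2)·(2)) / 5 = 14/5 = 2.8
  s[X,Y] = ((1)·(-0.8333) + (-2)·(3.1667) + (1)·(2.1667) + (0)·(-0.8333) + (-2)·(-0.8333) + (2)·(-2.8333)) / 5 = -9/5 = -1.8
  s[X,Z] = ((1)·(2.3333) + (-2)·(1.3333) + (1)·(-3.6667) + (0)·(-2.6667) + (-2)·(3.3333) + (2)·(-0.6667)) / 5 = -12/5 = -2.4
  s[Y,Y] = ((-0.8333)·(-0.8333) + (3.1667)·(3.1667) + (2.1667)·(2.1667) + (-0.8333)·(-0.8333) + (-0.8333)·(-0.8333) + (-2.8333)·(-2.8333)) / 5 = 24.8333/5 = 4.9667
  s[Y,Z] = ((-0.8333)·(2.3333) + (3.1667)·(1.3333) + (2.1667)·(-3.6667) + (-0.8333)·(-2.6667) + (-0.8333)·(3.3333) + (-2.8333)·(-0.6667)) / 5 = -4.3333/5 = -0.8667
  s[Z,Z] = ((2.3333)·(2.3333) + (1.3333)·(1.3333) + (-3.6667)·(-3.6667) + (-2.6667)·(-2.6667) + (3.3333)·(3.3333) + (-0.6667)·(-0.6667)) / 5 = 39.3333/5 = 7.8667
  Sample standard deviations s_i = √(s[i,i]):
  s(X) = √(2.8) = 1.6733
  s(Y) = √(4.9667) = 2.2286
  s(Z) = √(7.8667) = 2.8048

Step 3 — r_{ij} = s_{ij} / (s_i · s_j):
  r[X,X] = 1 (diagonal).
  r[X,Y] = -1.8 / (1.6733 · 2.2286) = -1.8 / 3.7292 = -0.4827
  r[X,Z] = -2.4 / (1.6733 · 2.8048) = -2.4 / 4.6933 = -0.5114
  r[Y,Y] = 1 (diagonal).
  r[Y,Z] = -0.8667 / (2.2286 · 2.8048) = -0.8667 / 6.2507 = -0.1387
  r[Z,Z] = 1 (diagonal).

R is symmetric with unit diagonal. Assembling:

R = [[1, -0.4827, -0.5114],
 [-0.4827, 1, -0.1387],
 [-0.5114, -0.1387, 1]]


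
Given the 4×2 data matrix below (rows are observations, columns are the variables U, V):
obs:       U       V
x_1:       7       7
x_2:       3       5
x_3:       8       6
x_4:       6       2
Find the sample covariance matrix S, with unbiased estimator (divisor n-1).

Step 1 — column means:
  mean(U) = (7 + 3 + 8 + 6) / 4 = 24/4 = 6
  mean(V) = (7 + 5 + 6 + 2) / 4 = 20/4 = 5

Step 2 — sample covariance S[i,j] = (1/(n-1)) · Σ_k (x_{k,i} - mean_i) · (x_{k,j} - mean_j), with n-1 = 3.
  S[U,U] = ((1)·(1) + (-3)·(-3) + (2)·(2) + (0)·(0)) / 3 = 14/3 = 4.6667
  S[U,V] = ((1)·(2) + (-3)·(0) + (2)·(1) + (0)·(-3)) / 3 = 4/3 = 1.3333
  S[V,V] = ((2)·(2) + (0)·(0) + (1)·(1) + (-3)·(-3)) / 3 = 14/3 = 4.6667

S is symmetric (S[j,i] = S[i,j]). Assembling:

S = [[4.6667, 1.3333],
 [1.3333, 4.6667]]


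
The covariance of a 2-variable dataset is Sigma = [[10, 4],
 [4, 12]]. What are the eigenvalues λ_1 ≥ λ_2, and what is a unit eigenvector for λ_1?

Step 1 — characteristic polynomial of 2×2 Sigma:
  det(Sigma - λI) = λ² - trace · λ + det = 0.
  trace = 10 + 12 = 22, det = 10·12 - (4)² = 104.
Step 2 — discriminant:
  Δ = trace² - 4·det = 484 - 416 = 68.
Step 3 — eigenvalues:
  λ = (trace ± √Δ)/2 = (22 ± 8.2462)/2,
  λ_1 = 15.1231,  λ_2 = 6.8769.

Step 4 — unit eigenvector for λ_1: solve (Sigma - λ_1 I)v = 0. First row:
  (10 - 15.1231)·v_x + (4)·v_y = 0, i.e. (-5.1231)·v_x + (4)·v_y = 0,
  so v ∝ (b, λ_1 - a) = (4, 5.1231) = u.
  ||u|| = √((4)² + (5.1231)²) = √(42.2462) ≈ 6.4997,
  v_1 = u/||u|| ≈ (0.6154, 0.7882) (||v_1|| = 1).

λ_1 = 15.1231,  λ_2 = 6.8769;  v_1 ≈ (0.6154, 0.7882)


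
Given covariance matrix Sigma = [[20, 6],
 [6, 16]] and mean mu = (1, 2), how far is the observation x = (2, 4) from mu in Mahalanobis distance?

Step 1 — centre the observation: (x - mu) = (1, 2).

Step 2 — invert Sigma. det(Sigma) = 20·16 - (6)² = 284.
  Sigma^{-1} = (1/det) · [[d, -b], [-b, a]] = [[0.0563, -0.0211],
 [-0.0211, 0.0704]].

Step 3 — form the quadratic (x - mu)^T · Sigma^{-1} · (x - mu):
  Sigma^{-1} · (x - mu) = (0.0141, 0.1197).
  (x - mu)^T · [Sigma^{-1} · (x - mu)] = (1)·(0.0141) + (2)·(0.1197) = 0.2535.

Step 4 — take square root: d = √(0.2535) ≈ 0.5035.

d(x, mu) = √(0.2535) ≈ 0.5035


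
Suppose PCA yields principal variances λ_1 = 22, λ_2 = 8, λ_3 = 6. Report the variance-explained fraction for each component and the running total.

Step 1 — total variance = trace(Sigma) = Σ λ_i = 22 + 8 + 6 = 36.

Step 2 — fraction explained by component i = λ_i / Σ λ:
  PC1: 22/36 = 0.6111
  PC2: 8/36 = 0.2222
  PC3: 6/36 = 0.1667

Step 3 — cumulative fraction after k components = (λ_1 + ... + λ_k) / Σ λ:
  k = 1: 22/36 = 0.6111
  k = 2: (22 + 8)/36 = 30/36 = 0.8333
  k = 3: (22 + 8 + 6)/36 = 36/36 = 1

Summary (fraction, with percent):

explained: PC1 0.6111 (61.11%), PC2 0.2222 (22.22%), PC3 0.1667 (16.67%);  cumulative: 0.6111, 0.8333, 1


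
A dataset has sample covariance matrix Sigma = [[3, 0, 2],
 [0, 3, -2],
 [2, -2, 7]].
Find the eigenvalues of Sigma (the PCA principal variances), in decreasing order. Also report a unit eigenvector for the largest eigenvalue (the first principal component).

Step 1 — characteristic polynomial p(λ) = det(λI - Sigma) = λ³ - tr·λ² + c_1·λ - det, where tr = trace, c_1 = sum of the principal 2×2 minors, det = det(Sigma):
  tr = 3 + 3 + 7 = 13,
  c_1 = (3·3 - (0)²) + (3·7 - (2)²) + (3·7 - (-2)²) = 9 + 17 + 17 = 43,
  det = 3·(3·7 - (-2)²) - (0)·((0)·7 - (-2)·(2)) + (2)·((0)·(-2) - 3·(2)) = 3·(17) - (0)·(4) + (2)·(-6) = 39.
  So p(λ) = λ³ - 13λ² + 43λ - 39.
Step 2 — look for an integer root (rational root theorem: any rational root is an integer divisor of 39). Testing λ = 3:
  p(3) = 27 - 117 + 129 - 39 = 0  ✓
  Dividing out (λ - 3): p(λ) = (λ - 3)(λ² - 10λ + 13).
Step 3 — remaining eigenvalues from the quadratic λ² - 10λ + 13 = 0:
  Δ = 10² - 4·13 = 100 - 52 = 48,  λ = (10 ± √48)/2 = (10 ± 6.9282)/2 ≈ 8.4641 or 1.5359.
  Sorted: λ_1 = 8.4641,  λ_2 = 3,  λ_3 = 1.5359  (check: sum = 13 = tr ✓).

Step 4 — unit eigenvector for λ_1 ≈ 8.4641: v spans the null space of (Sigma - λ_1 I), whose rows are
  r_1 = (-5.4641, 0, 2),  r_2 = (0, -5.4641, -2),  r_3 = (2, -2, -1.4641).
  v is orthogonal to every row, so take v ∝ r_1 × r_2 = ((0)·(-2) - (2)·(-5.4641), (2)·(0) - (-5.4641)·(-2), (-5.4641)·(-5.4641) - (0)·(0)) ≈ (10.9282, -10.9282, 29.8564).
  Let u = (10.9282, -10.9282, 29.8564).
  ||u|| = √((10.9282)² + (-10.9282)² + (29.8564)²) = √(1130.2563) ≈ 33.6193,  v_1 = u/||u|| ≈ (0.3251, -0.3251, 0.8881) (||v_1|| = 1).

λ_1 = 8.4641,  λ_2 = 3,  λ_3 = 1.5359;  v_1 ≈ (0.3251, -0.3251, 0.8881)


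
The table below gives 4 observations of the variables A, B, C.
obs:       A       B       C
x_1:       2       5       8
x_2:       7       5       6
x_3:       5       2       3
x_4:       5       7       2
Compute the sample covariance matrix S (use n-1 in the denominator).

Step 1 — column means:
  mean(A) = (2 + 7 + 5 + 5) / 4 = 19/4 = 4.75
  mean(B) = (5 + 5 + 2 + 7) / 4 = 19/4 = 4.75
  mean(C) = (8 + 6 + 3 + 2) / 4 = 19/4 = 4.75

Step 2 — sample covariance S[i,j] = (1/(n-1)) · Σ_k (x_{k,i} - mean_i) · (x_{k,j} - mean_j), with n-1 = 3.
  S[A,A] = ((-2.75)·(-2.75) + (2.25)·(2.25) + (0.25)·(0.25) + (0.25)·(0.25)) / 3 = 12.75/3 = 4.25
  S[A,B] = ((-2.75)·(0.25) + (2.25)·(0.25) + (0.25)·(-2.75) + (0.25)·(2.25)) / 3 = -0.25/3 = -0.0833
  S[A,C] = ((-2.75)·(3.25) + (2.25)·(1.25) + (0.25)·(-1.75) + (0.25)·(-2.75)) / 3 = -7.25/3 = -2.4167
  S[B,B] = ((0.25)·(0.25) + (0.25)·(0.25) + (-2.75)·(-2.75) + (2.25)·(2.25)) / 3 = 12.75/3 = 4.25
  S[B,C] = ((0.25)·(3.25) + (0.25)·(1.25) + (-2.75)·(-1.75) + (2.25)·(-2.75)) / 3 = -0.25/3 = -0.0833
  S[C,C] = ((3.25)·(3.25) + (1.25)·(1.25) + (-1.75)·(-1.75) + (-2.75)·(-2.75)) / 3 = 22.75/3 = 7.5833

S is symmetric (S[j,i] = S[i,j]). Assembling:

S = [[4.25, -0.0833, -2.4167],
 [-0.0833, 4.25, -0.0833],
 [-2.4167, -0.0833, 7.5833]]


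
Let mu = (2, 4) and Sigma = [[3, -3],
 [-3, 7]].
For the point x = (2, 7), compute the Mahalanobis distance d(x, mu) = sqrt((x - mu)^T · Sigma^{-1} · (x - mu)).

Step 1 — centre the observation: (x - mu) = (0, 3).

Step 2 — invert Sigma. det(Sigma) = 3·7 - (-3)² = 12.
  Sigma^{-1} = (1/det) · [[d, -b], [-b, a]] = [[0.5833, 0.25],
 [0.25, 0.25]].

Step 3 — form the quadratic (x - mu)^T · Sigma^{-1} · (x - mu):
  Sigma^{-1} · (x - mu) = (0.75, 0.75).
  (x - mu)^T · [Sigma^{-1} · (x - mu)] = (0)·(0.75) + (3)·(0.75) = 2.25.

Step 4 — take square root: d = √(2.25) ≈ 1.5.

d(x, mu) = √(2.25) ≈ 1.5


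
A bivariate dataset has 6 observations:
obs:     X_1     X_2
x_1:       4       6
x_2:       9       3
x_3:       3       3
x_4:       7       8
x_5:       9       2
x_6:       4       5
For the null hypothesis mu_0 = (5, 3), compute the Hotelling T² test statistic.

Step 1 — sample mean vector:
  mean(X_1) = (4 + 9 + 3 + 7 + 9 + 4) / 6 = 36/6 = 6
  mean(X_2) = (6 + 3 + 3 + 8 + 2 + 5) / 6 = 27/6 = 4.5
  x̄ = (6, 4.5),  deviation x̄ - mu_0 = (6, 4.5) - (5, 3) = (1, 1.5).

Step 2 — sample covariance matrix, S[i,j] = (1/(n-1)) · Σ_k (x_{k,i} - mean_i) · (x_{k,j} - mean_j), divisor n-1 = 5:
  S[X_1,X_1] = ((-2)·(-2) + (3)·(3) + (-3)·(-3) + (1)·(1) + (3)·(3) + (-2)·(-2)) / 5 = 36/5 = 7.2
  S[X_1,X_2] = ((-2)·(1.5) + (3)·(-1.5) + (-3)·(-1.5) + (1)·(3.5) + (3)·(-2.5) + (-2)·(0.5)) / 5 = -8/5 = -1.6
  S[X_2,X_2] = ((1.5)·(1.5) + (-1.5)·(-1.5) + (-1.5)·(-1.5) + (3.5)·(3.5) + (-2.5)·(-2.5) + (0.5)·(0.5)) / 5 = 25.5/5 = 5.1
  S = [[7.2, -1.6],
 [-1.6, 5.1]].

Step 3 — invert S. det(S) = 7.2·5.1 - (-1.6)² = 34.16.
  S^{-1} = (1/det) · [[d, -b], [-b, a]] = [[0.1493, 0.0468],
 [0.0468, 0.2108]].

Step 4 — quadratic form (x̄ - mu_0)^T · S^{-1} · (x̄ - mu_0):
  S^{-1} · (x̄ - mu_0) = (0.2196, 0.363),
  (x̄ - mu_0)^T · [...] = (1)·(0.2196) + (1.5)·(0.363) = 0.7641.

Step 5 — scale by n: T² = 6 · 0.7641 = 4.5843.

T² ≈ 4.5843


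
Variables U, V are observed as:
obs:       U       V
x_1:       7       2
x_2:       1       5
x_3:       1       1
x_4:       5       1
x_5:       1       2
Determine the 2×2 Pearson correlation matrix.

Step 1 — column means:
  mean(U) = (7 + 1 + 1 + 5 + 1) / 5 = 15/5 = 3
  mean(V) = (2 + 5 + 1 + 1 + 2) / 5 = 11/5 = 2.2

Step 2 — sample variances and covariances s[i,j] = (1/(n-1)) · Σ_k (x_{k,i} - mean_i) · (x_{k,j} - mean_j), with n-1 = 4:
  s[U,U] = ((4)·(4) + (-2)·(-2) + (-2)·(-2) + (2)·(2) + (-2)·(-2)) / 4 = 32/4 = 8
  s[U,V] = ((4)·(-0.2) + (-2)·(2.8) + (-2)·(-1.2) + (2)·(-1.2) + (-2)·(-0.2)) / 4 = -6/4 = -1.5
  s[V,V] = ((-0.2)·(-0.2) + (2.8)·(2.8) + (-1.2)·(-1.2) + (-1.2)·(-1.2) + (-0.2)·(-0.2)) / 4 = 10.8/4 = 2.7
  Sample standard deviations s_i = √(s[i,i]):
  s(U) = √(8) = 2.8284
  s(V) = √(2.7) = 1.6432

Step 3 — r_{ij} = s_{ij} / (s_i · s_j):
  r[U,U] = 1 (diagonal).
  r[U,V] = -1.5 / (2.8284 · 1.6432) = -1.5 / 4.6476 = -0.3227
  r[V,V] = 1 (diagonal).

R is symmetric with unit diagonal. Assembling:

R = [[1, -0.3227],
 [-0.3227, 1]]


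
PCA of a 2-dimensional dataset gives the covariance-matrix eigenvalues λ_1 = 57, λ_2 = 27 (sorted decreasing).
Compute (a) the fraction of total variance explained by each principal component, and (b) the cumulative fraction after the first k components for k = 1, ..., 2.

Step 1 — total variance = trace(Sigma) = Σ λ_i = 57 + 27 = 84.

Step 2 — fraction explained by component i = λ_i / Σ λ:
  PC1: 57/84 = 0.6786
  PC2: 27/84 = 0.3214

Step 3 — cumulative fraction after k components = (λ_1 + ... + λ_k) / Σ λ:
  k = 1: 57/84 = 0.6786
  k = 2: (57 + 27)/84 = 84/84 = 1

Summary (fraction, with percent):

explained: PC1 0.6786 (67.86%), PC2 0.3214 (32.14%);  cumulative: 0.6786, 1


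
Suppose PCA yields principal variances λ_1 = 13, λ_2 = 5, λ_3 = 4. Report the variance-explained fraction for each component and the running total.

Step 1 — total variance = trace(Sigma) = Σ λ_i = 13 + 5 + 4 = 22.

Step 2 — fraction explained by component i = λ_i / Σ λ:
  PC1: 13/22 = 0.5909
  PC2: 5/22 = 0.2273
  PC3: 4/22 = 0.1818

Step 3 — cumulative fraction after k components = (λ_1 + ... + λ_k) / Σ λ:
  k = 1: 13/22 = 0.5909
  k = 2: (13 + 5)/22 = 18/22 = 0.8182
  k = 3: (13 + 5 + 4)/22 = 22/22 = 1

Summary (fraction, with percent):

explained: PC1 0.5909 (59.09%), PC2 0.2273 (22.73%), PC3 0.1818 (18.18%);  cumulative: 0.5909, 0.8182, 1


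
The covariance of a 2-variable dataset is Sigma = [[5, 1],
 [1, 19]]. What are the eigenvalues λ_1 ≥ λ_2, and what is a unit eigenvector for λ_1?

Step 1 — characteristic polynomial of 2×2 Sigma:
  det(Sigma - λI) = λ² - trace · λ + det = 0.
  trace = 5 + 19 = 24, det = 5·19 - (1)² = 94.
Step 2 — discriminant:
  Δ = trace² - 4·det = 576 - 376 = 200.
Step 3 — eigenvalues:
  λ = (trace ± √Δ)/2 = (24 ± 14.1421)/2,
  λ_1 = 19.0711,  λ_2 = 4.9289.

Step 4 — unit eigenvector for λ_1: solve (Sigma - λ_1 I)v = 0. First row:
  (5 - 19.0711)·v_x + (1)·v_y = 0, i.e. (-14.0711)·v_x + (1)·v_y = 0,
  so v ∝ (b, λ_1 - a) = (1, 14.0711) = u.
  ||u|| = √((1)² + (14.0711)²) = √(198.9949) ≈ 14.1066,
  v_1 = u/||u|| ≈ (0.0709, 0.9975) (||v_1|| = 1).

λ_1 = 19.0711,  λ_2 = 4.9289;  v_1 ≈ (0.0709, 0.9975)


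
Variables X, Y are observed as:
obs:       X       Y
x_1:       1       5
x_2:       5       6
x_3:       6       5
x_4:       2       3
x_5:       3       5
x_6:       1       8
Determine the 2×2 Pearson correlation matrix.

Step 1 — column means:
  mean(X) = (1 + 5 + 6 + 2 + 3 + 1) / 6 = 18/6 = 3
  mean(Y) = (5 + 6 + 5 + 3 + 5 + 8) / 6 = 32/6 = 5.3333

Step 2 — sample variances and covariances s[i,j] = (1/(n-1)) · Σ_k (x_{k,i} - mean_i) · (x_{k,j} - mean_j), with n-1 = 5:
  s[X,X] = ((-2)·(-2) + (2)·(2) + (3)·(3) + (-1)·(-1) + (0)·(0) + (-2)·(-2)) / 5 = 22/5 = 4.4
  s[X,Y] = ((-2)·(-0.3333) + (2)·(0.6667) + (3)·(-0.3333) + (-1)·(-2.3333) + (0)·(-0.3333) + (-2)·(2.6667)) / 5 = -2/5 = -0.4
  s[Y,Y] = ((-0.3333)·(-0.3333) + (0.6667)·(0.6667) + (-0.3333)·(-0.3333) + (-2.3333)·(-2.3333) + (-0.3333)·(-0.3333) + (2.6667)·(2.6667)) / 5 = 13.3333/5 = 2.6667
  Sample standard deviations s_i = √(s[i,i]):
  s(X) = √(4.4) = 2.0976
  s(Y) = √(2.6667) = 1.633

Step 3 — r_{ij} = s_{ij} / (s_i · s_j):
  r[X,X] = 1 (diagonal).
  r[X,Y] = -0.4 / (2.0976 · 1.633) = -0.4 / 3.4254 = -0.1168
  r[Y,Y] = 1 (diagonal).

R is symmetric with unit diagonal. Assembling:

R = [[1, -0.1168],
 [-0.1168, 1]]


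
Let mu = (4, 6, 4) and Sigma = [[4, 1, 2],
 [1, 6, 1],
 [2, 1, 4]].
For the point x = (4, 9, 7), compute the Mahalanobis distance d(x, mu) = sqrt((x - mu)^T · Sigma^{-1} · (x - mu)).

Step 1 — centre the observation: (x - mu) = (0, 3, 3).

Step 2 — invert Sigma (cofactor / det for 3×3, or solve directly):
  Sigma^{-1} = [[0.3382, -0.0294, -0.1618],
 [-0.0294, 0.1765, -0.0294],
 [-0.1618, -0.0294, 0.3382]].

Step 3 — form the quadratic (x - mu)^T · Sigma^{-1} · (x - mu):
  Sigma^{-1} · (x - mu) = (-0.5735, 0.4412, 0.9265).
  (x - mu)^T · [Sigma^{-1} · (x - mu)] = (0)·(-0.5735) + (3)·(0.4412) + (3)·(0.9265) = 4.1029.

Step 4 — take square root: d = √(4.1029) ≈ 2.0256.

d(x, mu) = √(4.1029) ≈ 2.0256


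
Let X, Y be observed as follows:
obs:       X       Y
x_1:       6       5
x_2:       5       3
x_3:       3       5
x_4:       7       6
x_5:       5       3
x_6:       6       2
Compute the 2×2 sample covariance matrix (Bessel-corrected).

Step 1 — column means:
  mean(X) = (6 + 5 + 3 + 7 + 5 + 6) / 6 = 32/6 = 5.3333
  mean(Y) = (5 + 3 + 5 + 6 + 3 + 2) / 6 = 24/6 = 4

Step 2 — sample covariance S[i,j] = (1/(n-1)) · Σ_k (x_{k,i} - mean_i) · (x_{k,j} - mean_j), with n-1 = 5.
  S[X,X] = ((0.6667)·(0.6667) + (-0.3333)·(-0.3333) + (-2.3333)·(-2.3333) + (1.6667)·(1.6667) + (-0.3333)·(-0.3333) + (0.6667)·(0.6667)) / 5 = 9.3333/5 = 1.8667
  S[X,Y] = ((0.6667)·(1) + (-0.3333)·(-1) + (-2.3333)·(1) + (1.6667)·(2) + (-0.3333)·(-1) + (0.6667)·(-2)) / 5 = 1/5 = 0.2
  S[Y,Y] = ((1)·(1) + (-1)·(-1) + (1)·(1) + (2)·(2) + (-1)·(-1) + (-2)·(-2)) / 5 = 12/5 = 2.4

S is symmetric (S[j,i] = S[i,j]). Assembling:

S = [[1.8667, 0.2],
 [0.2, 2.4]]


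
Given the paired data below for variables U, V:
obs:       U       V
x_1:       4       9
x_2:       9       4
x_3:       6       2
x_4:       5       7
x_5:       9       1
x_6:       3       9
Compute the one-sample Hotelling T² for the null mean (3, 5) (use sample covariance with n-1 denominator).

Step 1 — sample mean vector:
  mean(U) = (4 + 9 + 6 + 5 + 9 + 3) / 6 = 36/6 = 6
  mean(V) = (9 + 4 + 2 + 7 + 1 + 9) / 6 = 32/6 = 5.3333
  x̄ = (6, 5.3333),  deviation x̄ - mu_0 = (6, 5.3333) - (3, 5) = (3, 0.3333).

Step 2 — sample covariance matrix, S[i,j] = (1/(n-1)) · Σ_k (x_{k,i} - mean_i) · (x_{k,j} - mean_j), divisor n-1 = 5:
  S[U,U] = ((-2)·(-2) + (3)·(3) + (0)·(0) + (-1)·(-1) + (3)·(3) + (-3)·(-3)) / 5 = 32/5 = 6.4
  S[U,V] = ((-2)·(3.6667) + (3)·(-1.3333) + (0)·(-3.3333) + (-1)·(1.6667) + (3)·(-4.3333) + (-3)·(3.6667)) / 5 = -37/5 = -7.4
  S[V,V] = ((3.6667)·(3.6667) + (-1.3333)·(-1.3333) + (-3.3333)·(-3.3333) + (1.6667)·(1.6667) + (-4.3333)·(-4.3333) + (3.6667)·(3.6667)) / 5 = 61.3333/5 = 12.2667
  S = [[6.4, -7.4],
 [-7.4, 12.2667]].

Step 3 — invert S. det(S) = 6.4·12.2667 - (-7.4)² = 23.7467.
  S^{-1} = (1/det) · [[d, -b], [-b, a]] = [[0.5166, 0.3116],
 [0.3116, 0.2695]].

Step 4 — quadratic form (x̄ - mu_0)^T · S^{-1} · (x̄ - mu_0):
  S^{-1} · (x̄ - mu_0) = (1.6536, 1.0247),
  (x̄ - mu_0)^T · [...] = (3)·(1.6536) + (0.3333)·(1.0247) = 5.3023.

Step 5 — scale by n: T² = 6 · 5.3023 = 31.8136.

T² ≈ 31.8136


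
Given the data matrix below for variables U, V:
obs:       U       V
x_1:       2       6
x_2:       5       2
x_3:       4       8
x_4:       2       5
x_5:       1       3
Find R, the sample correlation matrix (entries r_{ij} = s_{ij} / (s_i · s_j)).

Step 1 — column means:
  mean(U) = (2 + 5 + 4 + 2 + 1) / 5 = 14/5 = 2.8
  mean(V) = (6 + 2 + 8 + 5 + 3) / 5 = 24/5 = 4.8

Step 2 — sample variances and covariances s[i,j] = (1/(n-1)) · Σ_k (x_{k,i} - mean_i) · (x_{k,j} - mean_j), with n-1 = 4:
  s[U,U] = ((-0.8)·(-0.8) + (2.2)·(2.2) + (1.2)·(1.2) + (-0.8)·(-0.8) + (-1.8)·(-1.8)) / 4 = 10.8/4 = 2.7
  s[U,V] = ((-0.8)·(1.2) + (2.2)·(-2.8) + (1.2)·(3.2) + (-0.8)·(0.2) + (-1.8)·(-1.8)) / 4 = -0.2/4 = -0.05
  s[V,V] = ((1.2)·(1.2) + (-2.8)·(-2.8) + (3.2)·(3.2) + (0.2)·(0.2) + (-1.8)·(-1.8)) / 4 = 22.8/4 = 5.7
  Sample standard deviations s_i = √(s[i,i]):
  s(U) = √(2.7) = 1.6432
  s(V) = √(5.7) = 2.3875

Step 3 — r_{ij} = s_{ij} / (s_i · s_j):
  r[U,U] = 1 (diagonal).
  r[U,V] = -0.05 / (1.6432 · 2.3875) = -0.05 / 3.923 = -0.0127
  r[V,V] = 1 (diagonal).

R is symmetric with unit diagonal. Assembling:

R = [[1, -0.0127],
 [-0.0127, 1]]


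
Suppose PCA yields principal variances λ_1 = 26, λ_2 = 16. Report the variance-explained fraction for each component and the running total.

Step 1 — total variance = trace(Sigma) = Σ λ_i = 26 + 16 = 42.

Step 2 — fraction explained by component i = λ_i / Σ λ:
  PC1: 26/42 = 0.619
  PC2: 16/42 = 0.381

Step 3 — cumulative fraction after k components = (λ_1 + ... + λ_k) / Σ λ:
  k = 1: 26/42 = 0.619
  k = 2: (26 + 16)/42 = 42/42 = 1

Summary (fraction, with percent):

explained: PC1 0.619 (61.9%), PC2 0.381 (38.1%);  cumulative: 0.619, 1


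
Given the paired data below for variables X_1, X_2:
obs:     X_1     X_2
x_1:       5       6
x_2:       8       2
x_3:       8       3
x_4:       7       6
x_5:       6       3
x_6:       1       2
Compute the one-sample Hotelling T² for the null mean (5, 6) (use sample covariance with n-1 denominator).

Step 1 — sample mean vector:
  mean(X_1) = (5 + 8 + 8 + 7 + 6 + 1) / 6 = 35/6 = 5.8333
  mean(X_2) = (6 + 2 + 3 + 6 + 3 + 2) / 6 = 22/6 = 3.6667
  x̄ = (5.8333, 3.6667),  deviation x̄ - mu_0 = (5.8333, 3.6667) - (5, 6) = (0.8333, -2.3333).

Step 2 — sample covariance matrix, S[i,j] = (1/(n-1)) · Σ_k (x_{k,i} - mean_i) · (x_{k,j} - mean_j), divisor n-1 = 5:
  S[X_1,X_1] = ((-0.8333)·(-0.8333) + (2.1667)·(2.1667) + (2.1667)·(2.1667) + (1.1667)·(1.1667) + (0.1667)·(0.1667) + (-4.8333)·(-4.8333)) / 5 = 34.8333/5 = 6.9667
  S[X_1,X_2] = ((-0.8333)·(2.3333) + (2.1667)·(-1.6667) + (2.1667)·(-0.6667) + (1.1667)·(2.3333) + (0.1667)·(-0.6667) + (-4.8333)·(-1.6667)) / 5 = 3.6667/5 = 0.7333
  S[X_2,X_2] = ((2.3333)·(2.3333) + (-1.6667)·(-1.6667) + (-0.6667)·(-0.6667) + (2.3333)·(2.3333) + (-0.6667)·(-0.6667) + (-1.6667)·(-1.6667)) / 5 = 17.3333/5 = 3.4667
  S = [[6.9667, 0.7333],
 [0.7333, 3.4667]].

Step 3 — invert S. det(S) = 6.9667·3.4667 - (0.7333)² = 23.6133.
  S^{-1} = (1/det) · [[d, -b], [-b, a]] = [[0.1468, -0.0311],
 [-0.0311, 0.295]].

Step 4 — quadratic form (x̄ - mu_0)^T · S^{-1} · (x̄ - mu_0):
  S^{-1} · (x̄ - mu_0) = (0.1948, -0.7143),
  (x̄ - mu_0)^T · [...] = (0.8333)·(0.1948) + (-2.3333)·(-0.7143) = 1.829.

Step 5 — scale by n: T² = 6 · 1.829 = 10.974.

T² ≈ 10.974


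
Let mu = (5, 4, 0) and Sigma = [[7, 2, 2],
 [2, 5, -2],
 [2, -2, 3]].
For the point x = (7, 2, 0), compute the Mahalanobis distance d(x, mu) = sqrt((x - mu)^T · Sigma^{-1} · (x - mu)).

Step 1 — centre the observation: (x - mu) = (2, -2, 0).

Step 2 — invert Sigma (cofactor / det for 3×3, or solve directly):
  Sigma^{-1} = [[0.3793, -0.3448, -0.4828],
 [-0.3448, 0.5862, 0.6207],
 [-0.4828, 0.6207, 1.069]].

Step 3 — form the quadratic (x - mu)^T · Sigma^{-1} · (x - mu):
  Sigma^{-1} · (x - mu) = (1.4483, -1.8621, -2.2069).
  (x - mu)^T · [Sigma^{-1} · (x - mu)] = (2)·(1.4483) + (-2)·(-1.8621) + (0)·(-2.2069) = 6.6207.

Step 4 — take square root: d = √(6.6207) ≈ 2.5731.

d(x, mu) = √(6.6207) ≈ 2.5731


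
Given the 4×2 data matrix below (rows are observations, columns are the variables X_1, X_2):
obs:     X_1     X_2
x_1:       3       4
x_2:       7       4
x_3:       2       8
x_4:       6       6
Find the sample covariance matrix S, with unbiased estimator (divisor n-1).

Step 1 — column means:
  mean(X_1) = (3 + 7 + 2 + 6) / 4 = 18/4 = 4.5
  mean(X_2) = (4 + 4 + 8 + 6) / 4 = 22/4 = 5.5

Step 2 — sample covariance S[i,j] = (1/(n-1)) · Σ_k (x_{k,i} - mean_i) · (x_{k,j} - mean_j), with n-1 = 3.
  S[X_1,X_1] = ((-1.5)·(-1.5) + (2.5)·(2.5) + (-2.5)·(-2.5) + (1.5)·(1.5)) / 3 = 17/3 = 5.6667
  S[X_1,X_2] = ((-1.5)·(-1.5) + (2.5)·(-1.5) + (-2.5)·(2.5) + (1.5)·(0.5)) / 3 = -7/3 = -2.3333
  S[X_2,X_2] = ((-1.5)·(-1.5) + (-1.5)·(-1.5) + (2.5)·(2.5) + (0.5)·(0.5)) / 3 = 11/3 = 3.6667

S is symmetric (S[j,i] = S[i,j]). Assembling:

S = [[5.6667, -2.3333],
 [-2.3333, 3.6667]]


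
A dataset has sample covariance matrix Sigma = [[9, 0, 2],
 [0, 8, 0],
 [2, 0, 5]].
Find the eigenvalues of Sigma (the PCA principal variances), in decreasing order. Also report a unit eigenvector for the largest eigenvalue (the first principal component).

Step 1 — characteristic polynomial p(λ) = det(λI - Sigma) = λ³ - tr·λ² + c_1·λ - det, where tr = trace, c_1 = sum of the principal 2×2 minors, det = det(Sigma):
  tr = 9 + 8 + 5 = 22,
  c_1 = (9·8 - (0)²) + (9·5 - (2)²) + (8·5 - (0)²) = 72 + 41 + 40 = 153,
  det = 9·(8·5 - (0)²) - (0)·((0)·5 - (0)·(2)) + (2)·((0)·(0) - 8·(2)) = 9·(40) - (0)·(0) + (2)·(-16) = 328.
  So p(λ) = λ³ - 22λ² + 153λ - 328.
Step 2 — look for an integer root (rational root theorem: any rational root is an integer divisor of 328). Testing λ = 8:
  p(8) = 512 - 1408 + 1224 - 328 = 0  ✓
  Dividing out (λ - 8): p(λ) = (λ - 8)(λ² - 14λ + 41).
Step 3 — remaining eigenvalues from the quadratic λ² - 14λ + 41 = 0:
  Δ = 14² - 4·41 = 196 - 164 = 32,  λ = (14 ± √32)/2 = (14 ± 5.6569)/2 ≈ 9.8284 or 4.1716.
  Sorted: λ_1 = 9.8284,  λ_2 = 8,  λ_3 = 4.1716  (check: sum = 22 = tr ✓).

Step 4 — unit eigenvector for λ_1 ≈ 9.8284: v spans the null space of (Sigma - λ_1 I), whose rows are
  r_1 = (-0.8284, 0, 2),  r_2 = (0, -1.8284, 0),  r_3 = (2, 0, -4.8284).
  v is orthogonal to every row, so take v ∝ r_1 × r_2 = ((0)·(0) - (2)·(-1.8284), (2)·(0) - (-0.8284)·(0), (-0.8284)·(-1.8284) - (0)·(0)) ≈ (3.6569, 0, 1.5147).
  Let u = (3.6569, 0, 1.5147).
  ||u|| = √((3.6569)² + (0)² + (1.5147)²) = √(15.667) ≈ 3.9582,  v_1 = u/||u|| ≈ (0.9239, 0, 0.3827) (||v_1|| = 1).

λ_1 = 9.8284,  λ_2 = 8,  λ_3 = 4.1716;  v_1 ≈ (0.9239, 0, 0.3827)


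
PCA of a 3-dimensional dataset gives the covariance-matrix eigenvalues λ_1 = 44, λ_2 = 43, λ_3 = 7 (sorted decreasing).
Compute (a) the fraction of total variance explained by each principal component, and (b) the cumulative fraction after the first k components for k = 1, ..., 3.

Step 1 — total variance = trace(Sigma) = Σ λ_i = 44 + 43 + 7 = 94.

Step 2 — fraction explained by component i = λ_i / Σ λ:
  PC1: 44/94 = 0.4681
  PC2: 43/94 = 0.4574
  PC3: 7/94 = 0.0745

Step 3 — cumulative fraction after k components = (λ_1 + ... + λ_k) / Σ λ:
  k = 1: 44/94 = 0.4681
  k = 2: (44 + 43)/94 = 87/94 = 0.9255
  k = 3: (44 + 43 + 7)/94 = 94/94 = 1

Summary (fraction, with percent):

explained: PC1 0.4681 (46.81%), PC2 0.4574 (45.74%), PC3 0.0745 (7.45%);  cumulative: 0.4681, 0.9255, 1


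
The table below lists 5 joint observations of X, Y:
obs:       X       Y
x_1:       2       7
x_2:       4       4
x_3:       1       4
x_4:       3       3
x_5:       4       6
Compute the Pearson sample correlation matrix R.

Step 1 — column means:
  mean(X) = (2 + 4 + 1 + 3 + 4) / 5 = 14/5 = 2.8
  mean(Y) = (7 + 4 + 4 + 3 + 6) / 5 = 24/5 = 4.8

Step 2 — sample variances and covariances s[i,j] = (1/(n-1)) · Σ_k (x_{k,i} - mean_i) · (x_{k,j} - mean_j), with n-1 = 4:
  s[X,X] = ((-0.8)·(-0.8) + (1.2)·(1.2) + (-1.8)·(-1.8) + (0.2)·(0.2) + (1.2)·(1.2)) / 4 = 6.8/4 = 1.7
  s[X,Y] = ((-0.8)·(2.2) + (1.2)·(-0.8) + (-1.8)·(-0.8) + (0.2)·(-1.8) + (1.2)·(1.2)) / 4 = -0.2/4 = -0.05
  s[Y,Y] = ((2.2)·(2.2) + (-0.8)·(-0.8) + (-0.8)·(-0.8) + (-1.8)·(-1.8) + (1.2)·(1.2)) / 4 = 10.8/4 = 2.7
  Sample standard deviations s_i = √(s[i,i]):
  s(X) = √(1.7) = 1.3038
  s(Y) = √(2.7) = 1.6432

Step 3 — r_{ij} = s_{ij} / (s_i · s_j):
  r[X,X] = 1 (diagonal).
  r[X,Y] = -0.05 / (1.3038 · 1.6432) = -0.05 / 2.1424 = -0.0233
  r[Y,Y] = 1 (diagonal).

R is symmetric with unit diagonal. Assembling:

R = [[1, -0.0233],
 [-0.0233, 1]]


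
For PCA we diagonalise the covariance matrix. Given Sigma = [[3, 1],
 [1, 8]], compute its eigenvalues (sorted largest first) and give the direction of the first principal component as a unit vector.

Step 1 — characteristic polynomial of 2×2 Sigma:
  det(Sigma - λI) = λ² - trace · λ + det = 0.
  trace = 3 + 8 = 11, det = 3·8 - (1)² = 23.
Step 2 — discriminant:
  Δ = trace² - 4·det = 121 - 92 = 29.
Step 3 — eigenvalues:
  λ = (trace ± √Δ)/2 = (11 ± 5.3852)/2,
  λ_1 = 8.1926,  λ_2 = 2.8074.

Step 4 — unit eigenvector for λ_1: solve (Sigma - λ_1 I)v = 0. First row:
  (3 - 8.1926)·v_x + (1)·v_y = 0, i.e. (-5.1926)·v_x + (1)·v_y = 0,
  so v ∝ (b, λ_1 - a) = (1, 5.1926) = u.
  ||u|| = √((1)² + (5.1926)²) = √(27.9629) ≈ 5.288,
  v_1 = u/||u|| ≈ (0.1891, 0.982) (||v_1|| = 1).

λ_1 = 8.1926,  λ_2 = 2.8074;  v_1 ≈ (0.1891, 0.982)


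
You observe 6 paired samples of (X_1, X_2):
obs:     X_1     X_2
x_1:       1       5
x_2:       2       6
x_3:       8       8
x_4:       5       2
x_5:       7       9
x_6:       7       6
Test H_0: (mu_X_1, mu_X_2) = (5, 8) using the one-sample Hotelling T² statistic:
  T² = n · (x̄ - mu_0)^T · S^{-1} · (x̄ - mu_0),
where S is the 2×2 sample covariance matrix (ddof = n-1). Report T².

Step 1 — sample mean vector:
  mean(X_1) = (1 + 2 + 8 + 5 + 7 + 7) / 6 = 30/6 = 5
  mean(X_2) = (5 + 6 + 8 + 2 + 9 + 6) / 6 = 36/6 = 6
  x̄ = (5, 6),  deviation x̄ - mu_0 = (5, 6) - (5, 8) = (0, -2).

Step 2 — sample covariance matrix, S[i,j] = (1/(n-1)) · Σ_k (x_{k,i} - mean_i) · (x_{k,j} - mean_j), divisor n-1 = 5:
  S[X_1,X_1] = ((-4)·(-4) + (-3)·(-3) + (3)·(3) + (0)·(0) + (2)·(2) + (2)·(2)) / 5 = 42/5 = 8.4
  S[X_1,X_2] = ((-4)·(-1) + (-3)·(0) + (3)·(2) + (0)·(-4) + (2)·(3) + (2)·(0)) / 5 = 16/5 = 3.2
  S[X_2,X_2] = ((-1)·(-1) + (0)·(0) + (2)·(2) + (-4)·(-4) + (3)·(3) + (0)·(0)) / 5 = 30/5 = 6
  S = [[8.4, 3.2],
 [3.2, 6]].

Step 3 — invert S. det(S) = 8.4·6 - (3.2)² = 40.16.
  S^{-1} = (1/det) · [[d, -b], [-b, a]] = [[0.1494, -0.0797],
 [-0.0797, 0.2092]].

Step 4 — quadratic form (x̄ - mu_0)^T · S^{-1} · (x̄ - mu_0):
  S^{-1} · (x̄ - mu_0) = (0.1594, -0.4183),
  (x̄ - mu_0)^T · [...] = (0)·(0.1594) + (-2)·(-0.4183) = 0.8367.

Step 5 — scale by n: T² = 6 · 0.8367 = 5.0199.

T² ≈ 5.0199


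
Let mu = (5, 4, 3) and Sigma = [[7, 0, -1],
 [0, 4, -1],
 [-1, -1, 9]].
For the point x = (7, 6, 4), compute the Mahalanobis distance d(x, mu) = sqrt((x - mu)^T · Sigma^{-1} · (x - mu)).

Step 1 — centre the observation: (x - mu) = (2, 2, 1).

Step 2 — invert Sigma (cofactor / det for 3×3, or solve directly):
  Sigma^{-1} = [[0.1452, 0.0041, 0.0166],
 [0.0041, 0.2573, 0.029],
 [0.0166, 0.029, 0.1162]].

Step 3 — form the quadratic (x - mu)^T · Sigma^{-1} · (x - mu):
  Sigma^{-1} · (x - mu) = (0.3154, 0.5519, 0.2075).
  (x - mu)^T · [Sigma^{-1} · (x - mu)] = (2)·(0.3154) + (2)·(0.5519) + (1)·(0.2075) = 1.9419.

Step 4 — take square root: d = √(1.9419) ≈ 1.3935.

d(x, mu) = √(1.9419) ≈ 1.3935


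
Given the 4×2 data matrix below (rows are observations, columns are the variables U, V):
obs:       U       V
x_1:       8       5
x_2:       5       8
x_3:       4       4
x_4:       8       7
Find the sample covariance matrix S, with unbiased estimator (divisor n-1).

Step 1 — column means:
  mean(U) = (8 + 5 + 4 + 8) / 4 = 25/4 = 6.25
  mean(V) = (5 + 8 + 4 + 7) / 4 = 24/4 = 6

Step 2 — sample covariance S[i,j] = (1/(n-1)) · Σ_k (x_{k,i} - mean_i) · (x_{k,j} - mean_j), with n-1 = 3.
  S[U,U] = ((1.75)·(1.75) + (-1.25)·(-1.25) + (-2.25)·(-2.25) + (1.75)·(1.75)) / 3 = 12.75/3 = 4.25
  S[U,V] = ((1.75)·(-1) + (-1.25)·(2) + (-2.25)·(-2) + (1.75)·(1)) / 3 = 2/3 = 0.6667
  S[V,V] = ((-1)·(-1) + (2)·(2) + (-2)·(-2) + (1)·(1)) / 3 = 10/3 = 3.3333

S is symmetric (S[j,i] = S[i,j]). Assembling:

S = [[4.25, 0.6667],
 [0.6667, 3.3333]]


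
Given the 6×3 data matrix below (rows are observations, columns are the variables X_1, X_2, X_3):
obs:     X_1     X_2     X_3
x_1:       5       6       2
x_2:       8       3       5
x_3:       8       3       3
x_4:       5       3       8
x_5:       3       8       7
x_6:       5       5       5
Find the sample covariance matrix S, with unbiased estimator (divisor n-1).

Step 1 — column means:
  mean(X_1) = (5 + 8 + 8 + 5 + 3 + 5) / 6 = 34/6 = 5.6667
  mean(X_2) = (6 + 3 + 3 + 3 + 8 + 5) / 6 = 28/6 = 4.6667
  mean(X_3) = (2 + 5 + 3 + 8 + 7 + 5) / 6 = 30/6 = 5

Step 2 — sample covariance S[i,j] = (1/(n-1)) · Σ_k (x_{k,i} - mean_i) · (x_{k,j} - mean_j), with n-1 = 5.
  S[X_1,X_1] = ((-0.6667)·(-0.6667) + (2.3333)·(2.3333) + (2.3333)·(2.3333) + (-0.6667)·(-0.6667) + (-2.6667)·(-2.6667) + (-0.6667)·(-0.6667)) / 5 = 19.3333/5 = 3.8667
  S[X_1,X_2] = ((-0.6667)·(1.3333) + (2.3333)·(-1.6667) + (2.3333)·(-1.6667) + (-0.6667)·(-1.6667) + (-2.6667)·(3.3333) + (-0.6667)·(0.3333)) / 5 = -16.6667/5 = -3.3333
  S[X_1,X_3] = ((-0.6667)·(-3) + (2.3333)·(0) + (2.3333)·(-2) + (-0.6667)·(3) + (-2.6667)·(2) + (-0.6667)·(0)) / 5 = -10/5 = -2
  S[X_2,X_2] = ((1.3333)·(1.3333) + (-1.6667)·(-1.6667) + (-1.6667)·(-1.6667) + (-1.6667)·(-1.6667) + (3.3333)·(3.3333) + (0.3333)·(0.3333)) / 5 = 21.3333/5 = 4.2667
  S[X_2,X_3] = ((1.3333)·(-3) + (-1.6667)·(0) + (-1.6667)·(-2) + (-1.6667)·(3) + (3.3333)·(2) + (0.3333)·(0)) / 5 = 1/5 = 0.2
  S[X_3,X_3] = ((-3)·(-3) + (0)·(0) + (-2)·(-2) + (3)·(3) + (2)·(2) + (0)·(0)) / 5 = 26/5 = 5.2

S is symmetric (S[j,i] = S[i,j]). Assembling:

S = [[3.8667, -3.3333, -2],
 [-3.3333, 4.2667, 0.2],
 [-2, 0.2, 5.2]]


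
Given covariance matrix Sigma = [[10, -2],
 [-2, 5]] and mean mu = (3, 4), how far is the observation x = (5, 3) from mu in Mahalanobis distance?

Step 1 — centre the observation: (x - mu) = (2, -1).

Step 2 — invert Sigma. det(Sigma) = 10·5 - (-2)² = 46.
  Sigma^{-1} = (1/det) · [[d, -b], [-b, a]] = [[0.1087, 0.0435],
 [0.0435, 0.2174]].

Step 3 — form the quadratic (x - mu)^T · Sigma^{-1} · (x - mu):
  Sigma^{-1} · (x - mu) = (0.1739, -0.1304).
  (x - mu)^T · [Sigma^{-1} · (x - mu)] = (2)·(0.1739) + (-1)·(-0.1304) = 0.4783.

Step 4 — take square root: d = √(0.4783) ≈ 0.6916.

d(x, mu) = √(0.4783) ≈ 0.6916
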